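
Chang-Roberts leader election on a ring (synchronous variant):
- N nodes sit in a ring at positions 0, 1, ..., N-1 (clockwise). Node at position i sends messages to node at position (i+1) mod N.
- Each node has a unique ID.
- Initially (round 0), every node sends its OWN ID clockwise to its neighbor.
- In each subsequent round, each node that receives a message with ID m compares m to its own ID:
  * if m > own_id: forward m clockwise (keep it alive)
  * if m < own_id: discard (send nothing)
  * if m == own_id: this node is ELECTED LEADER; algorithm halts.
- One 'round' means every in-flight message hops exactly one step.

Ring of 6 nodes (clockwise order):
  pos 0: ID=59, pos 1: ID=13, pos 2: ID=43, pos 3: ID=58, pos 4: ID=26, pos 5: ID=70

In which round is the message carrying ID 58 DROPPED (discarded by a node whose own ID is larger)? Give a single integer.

Round 1: pos1(id13) recv 59: fwd; pos2(id43) recv 13: drop; pos3(id58) recv 43: drop; pos4(id26) recv 58: fwd; pos5(id70) recv 26: drop; pos0(id59) recv 70: fwd
Round 2: pos2(id43) recv 59: fwd; pos5(id70) recv 58: drop; pos1(id13) recv 70: fwd
Round 3: pos3(id58) recv 59: fwd; pos2(id43) recv 70: fwd
Round 4: pos4(id26) recv 59: fwd; pos3(id58) recv 70: fwd
Round 5: pos5(id70) recv 59: drop; pos4(id26) recv 70: fwd
Round 6: pos5(id70) recv 70: ELECTED
Message ID 58 originates at pos 3; dropped at pos 5 in round 2

Answer: 2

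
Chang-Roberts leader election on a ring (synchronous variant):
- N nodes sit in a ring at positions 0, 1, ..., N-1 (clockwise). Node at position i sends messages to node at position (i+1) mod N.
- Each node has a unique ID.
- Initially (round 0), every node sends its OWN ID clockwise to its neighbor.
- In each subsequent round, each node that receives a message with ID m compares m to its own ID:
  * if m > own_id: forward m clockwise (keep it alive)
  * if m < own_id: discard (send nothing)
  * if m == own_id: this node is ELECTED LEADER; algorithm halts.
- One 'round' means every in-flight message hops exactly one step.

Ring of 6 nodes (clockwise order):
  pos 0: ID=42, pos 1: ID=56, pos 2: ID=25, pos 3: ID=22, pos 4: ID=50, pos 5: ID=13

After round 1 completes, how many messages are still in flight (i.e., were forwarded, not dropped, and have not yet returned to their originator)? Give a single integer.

Round 1: pos1(id56) recv 42: drop; pos2(id25) recv 56: fwd; pos3(id22) recv 25: fwd; pos4(id50) recv 22: drop; pos5(id13) recv 50: fwd; pos0(id42) recv 13: drop
After round 1: 3 messages still in flight

Answer: 3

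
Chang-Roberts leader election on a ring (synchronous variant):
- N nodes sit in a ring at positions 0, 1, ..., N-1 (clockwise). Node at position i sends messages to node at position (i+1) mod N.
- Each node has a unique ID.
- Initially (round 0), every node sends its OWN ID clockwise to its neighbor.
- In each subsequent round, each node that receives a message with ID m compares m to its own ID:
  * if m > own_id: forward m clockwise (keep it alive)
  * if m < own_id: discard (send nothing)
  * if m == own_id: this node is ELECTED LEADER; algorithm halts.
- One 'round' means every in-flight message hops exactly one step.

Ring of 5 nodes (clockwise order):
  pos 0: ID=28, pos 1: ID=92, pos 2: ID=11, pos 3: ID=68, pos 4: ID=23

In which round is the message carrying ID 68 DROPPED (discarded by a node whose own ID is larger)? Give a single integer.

Round 1: pos1(id92) recv 28: drop; pos2(id11) recv 92: fwd; pos3(id68) recv 11: drop; pos4(id23) recv 68: fwd; pos0(id28) recv 23: drop
Round 2: pos3(id68) recv 92: fwd; pos0(id28) recv 68: fwd
Round 3: pos4(id23) recv 92: fwd; pos1(id92) recv 68: drop
Round 4: pos0(id28) recv 92: fwd
Round 5: pos1(id92) recv 92: ELECTED
Message ID 68 originates at pos 3; dropped at pos 1 in round 3

Answer: 3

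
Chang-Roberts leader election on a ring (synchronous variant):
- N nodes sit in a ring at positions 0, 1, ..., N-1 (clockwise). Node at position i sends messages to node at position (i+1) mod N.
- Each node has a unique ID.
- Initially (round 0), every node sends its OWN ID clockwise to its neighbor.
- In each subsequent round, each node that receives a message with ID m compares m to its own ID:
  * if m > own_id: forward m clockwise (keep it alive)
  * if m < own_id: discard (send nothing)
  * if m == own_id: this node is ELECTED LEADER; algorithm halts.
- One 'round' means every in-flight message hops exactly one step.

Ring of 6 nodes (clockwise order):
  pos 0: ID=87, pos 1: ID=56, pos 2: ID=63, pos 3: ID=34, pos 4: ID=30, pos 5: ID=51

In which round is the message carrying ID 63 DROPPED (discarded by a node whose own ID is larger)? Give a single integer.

Answer: 4

Derivation:
Round 1: pos1(id56) recv 87: fwd; pos2(id63) recv 56: drop; pos3(id34) recv 63: fwd; pos4(id30) recv 34: fwd; pos5(id51) recv 30: drop; pos0(id87) recv 51: drop
Round 2: pos2(id63) recv 87: fwd; pos4(id30) recv 63: fwd; pos5(id51) recv 34: drop
Round 3: pos3(id34) recv 87: fwd; pos5(id51) recv 63: fwd
Round 4: pos4(id30) recv 87: fwd; pos0(id87) recv 63: drop
Round 5: pos5(id51) recv 87: fwd
Round 6: pos0(id87) recv 87: ELECTED
Message ID 63 originates at pos 2; dropped at pos 0 in round 4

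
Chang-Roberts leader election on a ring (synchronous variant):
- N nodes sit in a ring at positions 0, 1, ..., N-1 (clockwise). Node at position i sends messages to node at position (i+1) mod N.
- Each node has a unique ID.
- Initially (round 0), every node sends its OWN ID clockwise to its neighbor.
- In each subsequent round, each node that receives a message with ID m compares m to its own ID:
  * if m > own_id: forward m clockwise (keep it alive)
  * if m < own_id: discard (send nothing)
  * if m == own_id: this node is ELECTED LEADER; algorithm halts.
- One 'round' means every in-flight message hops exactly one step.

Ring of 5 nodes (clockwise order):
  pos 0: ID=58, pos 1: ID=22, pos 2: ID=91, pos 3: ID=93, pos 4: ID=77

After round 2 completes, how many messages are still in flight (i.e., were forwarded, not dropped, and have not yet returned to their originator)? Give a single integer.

Answer: 2

Derivation:
Round 1: pos1(id22) recv 58: fwd; pos2(id91) recv 22: drop; pos3(id93) recv 91: drop; pos4(id77) recv 93: fwd; pos0(id58) recv 77: fwd
Round 2: pos2(id91) recv 58: drop; pos0(id58) recv 93: fwd; pos1(id22) recv 77: fwd
After round 2: 2 messages still in flight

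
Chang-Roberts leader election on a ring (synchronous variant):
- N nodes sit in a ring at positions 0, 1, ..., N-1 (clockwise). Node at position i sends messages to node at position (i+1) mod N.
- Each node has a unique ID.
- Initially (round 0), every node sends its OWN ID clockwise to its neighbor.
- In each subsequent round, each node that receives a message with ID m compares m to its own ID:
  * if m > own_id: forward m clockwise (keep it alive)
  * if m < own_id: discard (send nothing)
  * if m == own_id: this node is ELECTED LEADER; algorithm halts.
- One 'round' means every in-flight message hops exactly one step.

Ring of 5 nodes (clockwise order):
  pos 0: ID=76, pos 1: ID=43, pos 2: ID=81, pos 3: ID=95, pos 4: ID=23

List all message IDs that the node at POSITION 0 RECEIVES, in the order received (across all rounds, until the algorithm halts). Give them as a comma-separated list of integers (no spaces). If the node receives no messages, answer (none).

Round 1: pos1(id43) recv 76: fwd; pos2(id81) recv 43: drop; pos3(id95) recv 81: drop; pos4(id23) recv 95: fwd; pos0(id76) recv 23: drop
Round 2: pos2(id81) recv 76: drop; pos0(id76) recv 95: fwd
Round 3: pos1(id43) recv 95: fwd
Round 4: pos2(id81) recv 95: fwd
Round 5: pos3(id95) recv 95: ELECTED

Answer: 23,95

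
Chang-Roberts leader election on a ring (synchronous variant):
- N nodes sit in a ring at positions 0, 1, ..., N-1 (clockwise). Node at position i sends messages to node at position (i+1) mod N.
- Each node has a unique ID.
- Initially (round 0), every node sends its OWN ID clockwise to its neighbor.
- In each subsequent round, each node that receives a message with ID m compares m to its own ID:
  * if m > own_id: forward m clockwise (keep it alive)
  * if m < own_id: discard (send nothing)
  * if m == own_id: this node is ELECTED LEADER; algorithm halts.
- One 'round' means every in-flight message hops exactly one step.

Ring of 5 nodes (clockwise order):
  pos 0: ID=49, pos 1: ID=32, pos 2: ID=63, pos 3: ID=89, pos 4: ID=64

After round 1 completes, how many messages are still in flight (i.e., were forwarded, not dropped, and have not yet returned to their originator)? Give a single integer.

Round 1: pos1(id32) recv 49: fwd; pos2(id63) recv 32: drop; pos3(id89) recv 63: drop; pos4(id64) recv 89: fwd; pos0(id49) recv 64: fwd
After round 1: 3 messages still in flight

Answer: 3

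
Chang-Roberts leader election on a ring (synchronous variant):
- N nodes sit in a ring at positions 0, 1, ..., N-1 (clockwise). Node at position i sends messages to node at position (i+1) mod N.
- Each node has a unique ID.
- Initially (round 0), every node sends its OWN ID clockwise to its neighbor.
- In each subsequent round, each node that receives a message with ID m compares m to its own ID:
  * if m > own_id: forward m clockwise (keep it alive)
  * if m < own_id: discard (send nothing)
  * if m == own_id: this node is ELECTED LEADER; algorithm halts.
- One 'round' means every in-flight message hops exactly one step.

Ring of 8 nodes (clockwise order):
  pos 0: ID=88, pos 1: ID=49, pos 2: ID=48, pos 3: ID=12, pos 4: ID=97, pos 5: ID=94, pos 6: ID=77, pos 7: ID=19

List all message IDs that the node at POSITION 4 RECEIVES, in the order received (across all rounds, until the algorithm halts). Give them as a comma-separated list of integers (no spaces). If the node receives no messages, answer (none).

Answer: 12,48,49,88,94,97

Derivation:
Round 1: pos1(id49) recv 88: fwd; pos2(id48) recv 49: fwd; pos3(id12) recv 48: fwd; pos4(id97) recv 12: drop; pos5(id94) recv 97: fwd; pos6(id77) recv 94: fwd; pos7(id19) recv 77: fwd; pos0(id88) recv 19: drop
Round 2: pos2(id48) recv 88: fwd; pos3(id12) recv 49: fwd; pos4(id97) recv 48: drop; pos6(id77) recv 97: fwd; pos7(id19) recv 94: fwd; pos0(id88) recv 77: drop
Round 3: pos3(id12) recv 88: fwd; pos4(id97) recv 49: drop; pos7(id19) recv 97: fwd; pos0(id88) recv 94: fwd
Round 4: pos4(id97) recv 88: drop; pos0(id88) recv 97: fwd; pos1(id49) recv 94: fwd
Round 5: pos1(id49) recv 97: fwd; pos2(id48) recv 94: fwd
Round 6: pos2(id48) recv 97: fwd; pos3(id12) recv 94: fwd
Round 7: pos3(id12) recv 97: fwd; pos4(id97) recv 94: drop
Round 8: pos4(id97) recv 97: ELECTED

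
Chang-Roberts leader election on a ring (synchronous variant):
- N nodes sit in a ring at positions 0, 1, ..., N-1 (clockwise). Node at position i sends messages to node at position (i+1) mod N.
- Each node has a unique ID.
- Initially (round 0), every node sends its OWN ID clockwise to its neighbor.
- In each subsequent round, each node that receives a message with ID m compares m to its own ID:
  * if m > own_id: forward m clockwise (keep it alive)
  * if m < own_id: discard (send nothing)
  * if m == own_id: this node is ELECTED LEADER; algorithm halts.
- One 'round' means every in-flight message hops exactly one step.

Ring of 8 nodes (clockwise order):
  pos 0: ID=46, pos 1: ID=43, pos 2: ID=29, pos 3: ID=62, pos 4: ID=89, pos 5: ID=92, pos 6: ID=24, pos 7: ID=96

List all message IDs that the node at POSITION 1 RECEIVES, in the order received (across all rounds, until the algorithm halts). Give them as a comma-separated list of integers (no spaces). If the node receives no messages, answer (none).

Answer: 46,96

Derivation:
Round 1: pos1(id43) recv 46: fwd; pos2(id29) recv 43: fwd; pos3(id62) recv 29: drop; pos4(id89) recv 62: drop; pos5(id92) recv 89: drop; pos6(id24) recv 92: fwd; pos7(id96) recv 24: drop; pos0(id46) recv 96: fwd
Round 2: pos2(id29) recv 46: fwd; pos3(id62) recv 43: drop; pos7(id96) recv 92: drop; pos1(id43) recv 96: fwd
Round 3: pos3(id62) recv 46: drop; pos2(id29) recv 96: fwd
Round 4: pos3(id62) recv 96: fwd
Round 5: pos4(id89) recv 96: fwd
Round 6: pos5(id92) recv 96: fwd
Round 7: pos6(id24) recv 96: fwd
Round 8: pos7(id96) recv 96: ELECTED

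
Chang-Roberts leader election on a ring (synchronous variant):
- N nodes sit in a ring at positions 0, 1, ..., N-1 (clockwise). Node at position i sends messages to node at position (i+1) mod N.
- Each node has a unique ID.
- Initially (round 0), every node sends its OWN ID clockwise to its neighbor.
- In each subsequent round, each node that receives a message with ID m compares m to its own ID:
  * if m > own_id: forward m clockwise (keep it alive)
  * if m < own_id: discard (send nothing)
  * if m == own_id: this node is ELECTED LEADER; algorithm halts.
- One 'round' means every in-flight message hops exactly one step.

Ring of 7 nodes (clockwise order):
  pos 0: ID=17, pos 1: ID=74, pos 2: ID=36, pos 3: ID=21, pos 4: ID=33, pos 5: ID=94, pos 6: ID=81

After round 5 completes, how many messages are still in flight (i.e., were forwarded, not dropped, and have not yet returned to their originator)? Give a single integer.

Round 1: pos1(id74) recv 17: drop; pos2(id36) recv 74: fwd; pos3(id21) recv 36: fwd; pos4(id33) recv 21: drop; pos5(id94) recv 33: drop; pos6(id81) recv 94: fwd; pos0(id17) recv 81: fwd
Round 2: pos3(id21) recv 74: fwd; pos4(id33) recv 36: fwd; pos0(id17) recv 94: fwd; pos1(id74) recv 81: fwd
Round 3: pos4(id33) recv 74: fwd; pos5(id94) recv 36: drop; pos1(id74) recv 94: fwd; pos2(id36) recv 81: fwd
Round 4: pos5(id94) recv 74: drop; pos2(id36) recv 94: fwd; pos3(id21) recv 81: fwd
Round 5: pos3(id21) recv 94: fwd; pos4(id33) recv 81: fwd
After round 5: 2 messages still in flight

Answer: 2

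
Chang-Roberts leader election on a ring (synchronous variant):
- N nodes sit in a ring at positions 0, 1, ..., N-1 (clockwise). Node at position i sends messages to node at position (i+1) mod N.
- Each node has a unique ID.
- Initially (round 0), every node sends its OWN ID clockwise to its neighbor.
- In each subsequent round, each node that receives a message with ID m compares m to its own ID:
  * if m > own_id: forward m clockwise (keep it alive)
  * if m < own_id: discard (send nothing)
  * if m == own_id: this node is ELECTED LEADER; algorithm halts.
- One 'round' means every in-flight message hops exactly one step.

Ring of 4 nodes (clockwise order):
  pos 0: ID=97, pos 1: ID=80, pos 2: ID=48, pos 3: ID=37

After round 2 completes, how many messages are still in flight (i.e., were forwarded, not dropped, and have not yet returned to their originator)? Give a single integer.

Answer: 2

Derivation:
Round 1: pos1(id80) recv 97: fwd; pos2(id48) recv 80: fwd; pos3(id37) recv 48: fwd; pos0(id97) recv 37: drop
Round 2: pos2(id48) recv 97: fwd; pos3(id37) recv 80: fwd; pos0(id97) recv 48: drop
After round 2: 2 messages still in flight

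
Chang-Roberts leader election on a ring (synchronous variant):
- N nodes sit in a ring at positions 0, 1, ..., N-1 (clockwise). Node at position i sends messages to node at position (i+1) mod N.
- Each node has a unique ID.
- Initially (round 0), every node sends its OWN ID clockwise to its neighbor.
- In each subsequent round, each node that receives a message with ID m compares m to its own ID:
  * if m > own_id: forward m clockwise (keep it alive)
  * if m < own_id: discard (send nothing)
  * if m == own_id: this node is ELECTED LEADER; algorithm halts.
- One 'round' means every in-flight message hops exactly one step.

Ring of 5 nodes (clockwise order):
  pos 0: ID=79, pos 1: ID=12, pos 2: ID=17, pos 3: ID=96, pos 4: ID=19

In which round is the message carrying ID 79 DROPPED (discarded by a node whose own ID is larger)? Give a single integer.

Answer: 3

Derivation:
Round 1: pos1(id12) recv 79: fwd; pos2(id17) recv 12: drop; pos3(id96) recv 17: drop; pos4(id19) recv 96: fwd; pos0(id79) recv 19: drop
Round 2: pos2(id17) recv 79: fwd; pos0(id79) recv 96: fwd
Round 3: pos3(id96) recv 79: drop; pos1(id12) recv 96: fwd
Round 4: pos2(id17) recv 96: fwd
Round 5: pos3(id96) recv 96: ELECTED
Message ID 79 originates at pos 0; dropped at pos 3 in round 3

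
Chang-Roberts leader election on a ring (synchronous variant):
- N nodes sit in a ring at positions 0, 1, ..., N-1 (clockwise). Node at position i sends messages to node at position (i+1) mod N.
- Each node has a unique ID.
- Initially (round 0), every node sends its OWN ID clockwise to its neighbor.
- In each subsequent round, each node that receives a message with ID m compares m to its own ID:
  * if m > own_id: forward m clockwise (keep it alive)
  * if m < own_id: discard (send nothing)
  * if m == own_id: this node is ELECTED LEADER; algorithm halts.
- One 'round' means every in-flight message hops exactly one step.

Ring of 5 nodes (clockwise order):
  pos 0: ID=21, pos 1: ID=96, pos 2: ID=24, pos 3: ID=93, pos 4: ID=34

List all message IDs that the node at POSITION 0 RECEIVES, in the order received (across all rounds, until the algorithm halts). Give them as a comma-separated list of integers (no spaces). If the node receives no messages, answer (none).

Answer: 34,93,96

Derivation:
Round 1: pos1(id96) recv 21: drop; pos2(id24) recv 96: fwd; pos3(id93) recv 24: drop; pos4(id34) recv 93: fwd; pos0(id21) recv 34: fwd
Round 2: pos3(id93) recv 96: fwd; pos0(id21) recv 93: fwd; pos1(id96) recv 34: drop
Round 3: pos4(id34) recv 96: fwd; pos1(id96) recv 93: drop
Round 4: pos0(id21) recv 96: fwd
Round 5: pos1(id96) recv 96: ELECTED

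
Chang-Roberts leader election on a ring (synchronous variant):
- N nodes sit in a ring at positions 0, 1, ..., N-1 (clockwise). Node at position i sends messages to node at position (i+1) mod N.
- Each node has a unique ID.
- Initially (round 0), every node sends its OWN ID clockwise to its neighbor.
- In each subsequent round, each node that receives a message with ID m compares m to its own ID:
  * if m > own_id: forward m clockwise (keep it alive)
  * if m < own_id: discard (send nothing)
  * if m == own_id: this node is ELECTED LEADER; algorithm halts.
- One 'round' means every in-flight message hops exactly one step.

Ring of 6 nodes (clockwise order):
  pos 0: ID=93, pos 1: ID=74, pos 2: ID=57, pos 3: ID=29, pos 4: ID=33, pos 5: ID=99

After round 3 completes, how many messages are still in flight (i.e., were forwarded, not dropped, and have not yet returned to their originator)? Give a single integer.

Answer: 3

Derivation:
Round 1: pos1(id74) recv 93: fwd; pos2(id57) recv 74: fwd; pos3(id29) recv 57: fwd; pos4(id33) recv 29: drop; pos5(id99) recv 33: drop; pos0(id93) recv 99: fwd
Round 2: pos2(id57) recv 93: fwd; pos3(id29) recv 74: fwd; pos4(id33) recv 57: fwd; pos1(id74) recv 99: fwd
Round 3: pos3(id29) recv 93: fwd; pos4(id33) recv 74: fwd; pos5(id99) recv 57: drop; pos2(id57) recv 99: fwd
After round 3: 3 messages still in flight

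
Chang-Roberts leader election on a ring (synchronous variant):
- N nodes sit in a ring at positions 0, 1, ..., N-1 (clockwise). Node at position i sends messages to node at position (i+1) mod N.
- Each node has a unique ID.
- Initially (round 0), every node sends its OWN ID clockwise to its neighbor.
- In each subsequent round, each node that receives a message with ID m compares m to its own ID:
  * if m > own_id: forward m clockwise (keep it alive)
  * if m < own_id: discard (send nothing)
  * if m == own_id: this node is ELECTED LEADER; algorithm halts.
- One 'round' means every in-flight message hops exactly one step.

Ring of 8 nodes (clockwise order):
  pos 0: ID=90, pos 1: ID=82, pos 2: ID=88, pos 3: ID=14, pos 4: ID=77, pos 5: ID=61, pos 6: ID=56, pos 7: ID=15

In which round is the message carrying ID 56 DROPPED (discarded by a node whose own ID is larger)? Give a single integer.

Round 1: pos1(id82) recv 90: fwd; pos2(id88) recv 82: drop; pos3(id14) recv 88: fwd; pos4(id77) recv 14: drop; pos5(id61) recv 77: fwd; pos6(id56) recv 61: fwd; pos7(id15) recv 56: fwd; pos0(id90) recv 15: drop
Round 2: pos2(id88) recv 90: fwd; pos4(id77) recv 88: fwd; pos6(id56) recv 77: fwd; pos7(id15) recv 61: fwd; pos0(id90) recv 56: drop
Round 3: pos3(id14) recv 90: fwd; pos5(id61) recv 88: fwd; pos7(id15) recv 77: fwd; pos0(id90) recv 61: drop
Round 4: pos4(id77) recv 90: fwd; pos6(id56) recv 88: fwd; pos0(id90) recv 77: drop
Round 5: pos5(id61) recv 90: fwd; pos7(id15) recv 88: fwd
Round 6: pos6(id56) recv 90: fwd; pos0(id90) recv 88: drop
Round 7: pos7(id15) recv 90: fwd
Round 8: pos0(id90) recv 90: ELECTED
Message ID 56 originates at pos 6; dropped at pos 0 in round 2

Answer: 2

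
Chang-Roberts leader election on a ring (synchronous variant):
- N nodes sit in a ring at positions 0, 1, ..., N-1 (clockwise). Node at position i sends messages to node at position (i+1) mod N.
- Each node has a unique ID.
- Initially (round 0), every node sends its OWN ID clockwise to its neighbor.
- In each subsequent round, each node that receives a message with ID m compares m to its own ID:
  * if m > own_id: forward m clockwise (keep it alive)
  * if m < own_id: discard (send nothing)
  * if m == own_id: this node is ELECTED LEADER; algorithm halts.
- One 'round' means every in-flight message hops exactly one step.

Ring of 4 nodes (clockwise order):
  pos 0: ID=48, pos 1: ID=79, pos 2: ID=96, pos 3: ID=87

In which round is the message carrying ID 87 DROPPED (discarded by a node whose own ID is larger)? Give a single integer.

Answer: 3

Derivation:
Round 1: pos1(id79) recv 48: drop; pos2(id96) recv 79: drop; pos3(id87) recv 96: fwd; pos0(id48) recv 87: fwd
Round 2: pos0(id48) recv 96: fwd; pos1(id79) recv 87: fwd
Round 3: pos1(id79) recv 96: fwd; pos2(id96) recv 87: drop
Round 4: pos2(id96) recv 96: ELECTED
Message ID 87 originates at pos 3; dropped at pos 2 in round 3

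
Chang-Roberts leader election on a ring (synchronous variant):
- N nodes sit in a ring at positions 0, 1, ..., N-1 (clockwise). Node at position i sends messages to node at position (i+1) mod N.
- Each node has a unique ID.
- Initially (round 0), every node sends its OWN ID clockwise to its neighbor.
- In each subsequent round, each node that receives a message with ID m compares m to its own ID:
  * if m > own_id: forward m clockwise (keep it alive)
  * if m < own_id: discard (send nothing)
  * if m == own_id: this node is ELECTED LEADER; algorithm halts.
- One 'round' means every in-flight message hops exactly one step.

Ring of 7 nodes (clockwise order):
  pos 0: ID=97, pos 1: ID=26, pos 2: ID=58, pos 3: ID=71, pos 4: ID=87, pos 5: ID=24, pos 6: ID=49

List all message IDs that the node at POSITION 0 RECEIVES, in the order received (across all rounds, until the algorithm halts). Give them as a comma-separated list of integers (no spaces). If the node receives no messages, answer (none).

Answer: 49,87,97

Derivation:
Round 1: pos1(id26) recv 97: fwd; pos2(id58) recv 26: drop; pos3(id71) recv 58: drop; pos4(id87) recv 71: drop; pos5(id24) recv 87: fwd; pos6(id49) recv 24: drop; pos0(id97) recv 49: drop
Round 2: pos2(id58) recv 97: fwd; pos6(id49) recv 87: fwd
Round 3: pos3(id71) recv 97: fwd; pos0(id97) recv 87: drop
Round 4: pos4(id87) recv 97: fwd
Round 5: pos5(id24) recv 97: fwd
Round 6: pos6(id49) recv 97: fwd
Round 7: pos0(id97) recv 97: ELECTED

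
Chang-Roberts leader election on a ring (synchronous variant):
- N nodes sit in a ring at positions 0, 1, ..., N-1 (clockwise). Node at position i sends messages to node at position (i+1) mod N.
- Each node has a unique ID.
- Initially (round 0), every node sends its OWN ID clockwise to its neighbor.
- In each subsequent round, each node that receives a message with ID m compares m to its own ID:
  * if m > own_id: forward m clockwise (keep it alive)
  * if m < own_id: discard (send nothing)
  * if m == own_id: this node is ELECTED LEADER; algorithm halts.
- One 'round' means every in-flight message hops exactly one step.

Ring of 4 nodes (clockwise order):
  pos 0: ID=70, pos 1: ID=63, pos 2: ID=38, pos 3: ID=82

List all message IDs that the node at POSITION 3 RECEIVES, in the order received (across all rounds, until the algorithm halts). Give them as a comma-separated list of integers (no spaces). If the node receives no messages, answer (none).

Answer: 38,63,70,82

Derivation:
Round 1: pos1(id63) recv 70: fwd; pos2(id38) recv 63: fwd; pos3(id82) recv 38: drop; pos0(id70) recv 82: fwd
Round 2: pos2(id38) recv 70: fwd; pos3(id82) recv 63: drop; pos1(id63) recv 82: fwd
Round 3: pos3(id82) recv 70: drop; pos2(id38) recv 82: fwd
Round 4: pos3(id82) recv 82: ELECTED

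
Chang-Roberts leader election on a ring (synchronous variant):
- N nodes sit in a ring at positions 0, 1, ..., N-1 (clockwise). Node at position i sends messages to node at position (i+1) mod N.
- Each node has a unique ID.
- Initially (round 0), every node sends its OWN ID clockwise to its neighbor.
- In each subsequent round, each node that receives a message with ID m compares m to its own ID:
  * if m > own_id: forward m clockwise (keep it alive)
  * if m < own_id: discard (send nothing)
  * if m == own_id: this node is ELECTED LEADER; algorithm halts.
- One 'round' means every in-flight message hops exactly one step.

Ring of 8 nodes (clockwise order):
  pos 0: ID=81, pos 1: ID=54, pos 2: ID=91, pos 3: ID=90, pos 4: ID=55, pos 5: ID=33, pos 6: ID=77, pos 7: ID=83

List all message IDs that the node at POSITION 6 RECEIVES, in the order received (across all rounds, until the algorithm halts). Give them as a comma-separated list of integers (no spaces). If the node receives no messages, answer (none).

Round 1: pos1(id54) recv 81: fwd; pos2(id91) recv 54: drop; pos3(id90) recv 91: fwd; pos4(id55) recv 90: fwd; pos5(id33) recv 55: fwd; pos6(id77) recv 33: drop; pos7(id83) recv 77: drop; pos0(id81) recv 83: fwd
Round 2: pos2(id91) recv 81: drop; pos4(id55) recv 91: fwd; pos5(id33) recv 90: fwd; pos6(id77) recv 55: drop; pos1(id54) recv 83: fwd
Round 3: pos5(id33) recv 91: fwd; pos6(id77) recv 90: fwd; pos2(id91) recv 83: drop
Round 4: pos6(id77) recv 91: fwd; pos7(id83) recv 90: fwd
Round 5: pos7(id83) recv 91: fwd; pos0(id81) recv 90: fwd
Round 6: pos0(id81) recv 91: fwd; pos1(id54) recv 90: fwd
Round 7: pos1(id54) recv 91: fwd; pos2(id91) recv 90: drop
Round 8: pos2(id91) recv 91: ELECTED

Answer: 33,55,90,91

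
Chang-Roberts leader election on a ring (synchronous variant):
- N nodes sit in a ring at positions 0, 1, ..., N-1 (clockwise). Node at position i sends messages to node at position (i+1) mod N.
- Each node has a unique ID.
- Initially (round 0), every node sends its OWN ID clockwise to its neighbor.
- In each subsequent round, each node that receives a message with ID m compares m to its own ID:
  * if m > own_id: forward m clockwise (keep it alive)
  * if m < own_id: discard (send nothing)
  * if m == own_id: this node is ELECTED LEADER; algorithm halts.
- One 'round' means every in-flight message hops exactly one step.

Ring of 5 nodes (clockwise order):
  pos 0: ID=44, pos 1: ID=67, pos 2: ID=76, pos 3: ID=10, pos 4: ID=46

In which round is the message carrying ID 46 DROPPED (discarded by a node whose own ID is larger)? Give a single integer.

Answer: 2

Derivation:
Round 1: pos1(id67) recv 44: drop; pos2(id76) recv 67: drop; pos3(id10) recv 76: fwd; pos4(id46) recv 10: drop; pos0(id44) recv 46: fwd
Round 2: pos4(id46) recv 76: fwd; pos1(id67) recv 46: drop
Round 3: pos0(id44) recv 76: fwd
Round 4: pos1(id67) recv 76: fwd
Round 5: pos2(id76) recv 76: ELECTED
Message ID 46 originates at pos 4; dropped at pos 1 in round 2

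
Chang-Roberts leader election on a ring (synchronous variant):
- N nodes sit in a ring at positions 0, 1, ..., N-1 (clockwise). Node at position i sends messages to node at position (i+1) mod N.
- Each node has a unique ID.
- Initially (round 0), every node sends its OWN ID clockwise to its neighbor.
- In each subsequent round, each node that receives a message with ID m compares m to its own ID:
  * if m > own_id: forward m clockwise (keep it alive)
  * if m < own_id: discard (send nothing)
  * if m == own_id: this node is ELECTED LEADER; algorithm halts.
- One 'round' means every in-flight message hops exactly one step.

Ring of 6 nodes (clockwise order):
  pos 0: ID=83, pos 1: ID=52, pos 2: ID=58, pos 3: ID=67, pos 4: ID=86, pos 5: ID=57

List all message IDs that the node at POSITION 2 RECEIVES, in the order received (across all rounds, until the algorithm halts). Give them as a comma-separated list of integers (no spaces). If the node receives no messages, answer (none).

Answer: 52,83,86

Derivation:
Round 1: pos1(id52) recv 83: fwd; pos2(id58) recv 52: drop; pos3(id67) recv 58: drop; pos4(id86) recv 67: drop; pos5(id57) recv 86: fwd; pos0(id83) recv 57: drop
Round 2: pos2(id58) recv 83: fwd; pos0(id83) recv 86: fwd
Round 3: pos3(id67) recv 83: fwd; pos1(id52) recv 86: fwd
Round 4: pos4(id86) recv 83: drop; pos2(id58) recv 86: fwd
Round 5: pos3(id67) recv 86: fwd
Round 6: pos4(id86) recv 86: ELECTED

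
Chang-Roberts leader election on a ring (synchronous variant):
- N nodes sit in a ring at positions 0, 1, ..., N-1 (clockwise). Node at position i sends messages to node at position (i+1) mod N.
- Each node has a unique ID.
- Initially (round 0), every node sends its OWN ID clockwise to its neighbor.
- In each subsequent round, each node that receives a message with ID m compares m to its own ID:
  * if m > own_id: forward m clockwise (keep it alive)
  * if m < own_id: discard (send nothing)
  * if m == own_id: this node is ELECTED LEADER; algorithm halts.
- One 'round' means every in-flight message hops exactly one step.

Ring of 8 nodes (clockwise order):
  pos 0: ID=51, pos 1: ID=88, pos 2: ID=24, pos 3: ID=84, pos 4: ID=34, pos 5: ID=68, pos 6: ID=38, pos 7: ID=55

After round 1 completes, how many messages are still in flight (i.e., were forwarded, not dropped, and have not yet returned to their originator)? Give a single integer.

Round 1: pos1(id88) recv 51: drop; pos2(id24) recv 88: fwd; pos3(id84) recv 24: drop; pos4(id34) recv 84: fwd; pos5(id68) recv 34: drop; pos6(id38) recv 68: fwd; pos7(id55) recv 38: drop; pos0(id51) recv 55: fwd
After round 1: 4 messages still in flight

Answer: 4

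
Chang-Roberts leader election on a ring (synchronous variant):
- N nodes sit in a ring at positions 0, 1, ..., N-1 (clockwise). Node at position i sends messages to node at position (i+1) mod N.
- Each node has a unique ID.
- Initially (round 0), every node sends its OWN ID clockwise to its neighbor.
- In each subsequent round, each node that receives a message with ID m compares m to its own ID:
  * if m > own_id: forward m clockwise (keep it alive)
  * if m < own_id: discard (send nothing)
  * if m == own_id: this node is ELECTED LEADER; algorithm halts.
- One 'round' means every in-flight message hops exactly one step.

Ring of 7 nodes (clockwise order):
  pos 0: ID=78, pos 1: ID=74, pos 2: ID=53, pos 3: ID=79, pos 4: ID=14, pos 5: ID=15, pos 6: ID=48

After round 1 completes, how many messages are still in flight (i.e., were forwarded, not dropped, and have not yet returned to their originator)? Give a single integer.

Answer: 3

Derivation:
Round 1: pos1(id74) recv 78: fwd; pos2(id53) recv 74: fwd; pos3(id79) recv 53: drop; pos4(id14) recv 79: fwd; pos5(id15) recv 14: drop; pos6(id48) recv 15: drop; pos0(id78) recv 48: drop
After round 1: 3 messages still in flight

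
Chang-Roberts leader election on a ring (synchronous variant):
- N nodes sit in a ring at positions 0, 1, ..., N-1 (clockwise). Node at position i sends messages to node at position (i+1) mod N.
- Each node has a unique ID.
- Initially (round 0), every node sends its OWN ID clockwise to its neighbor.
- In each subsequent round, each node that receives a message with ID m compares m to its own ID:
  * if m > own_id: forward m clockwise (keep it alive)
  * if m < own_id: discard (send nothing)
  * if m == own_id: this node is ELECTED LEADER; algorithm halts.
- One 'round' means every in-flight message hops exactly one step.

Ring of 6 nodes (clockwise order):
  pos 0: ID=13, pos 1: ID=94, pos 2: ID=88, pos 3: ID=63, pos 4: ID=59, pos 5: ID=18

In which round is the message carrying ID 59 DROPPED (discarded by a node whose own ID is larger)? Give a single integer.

Round 1: pos1(id94) recv 13: drop; pos2(id88) recv 94: fwd; pos3(id63) recv 88: fwd; pos4(id59) recv 63: fwd; pos5(id18) recv 59: fwd; pos0(id13) recv 18: fwd
Round 2: pos3(id63) recv 94: fwd; pos4(id59) recv 88: fwd; pos5(id18) recv 63: fwd; pos0(id13) recv 59: fwd; pos1(id94) recv 18: drop
Round 3: pos4(id59) recv 94: fwd; pos5(id18) recv 88: fwd; pos0(id13) recv 63: fwd; pos1(id94) recv 59: drop
Round 4: pos5(id18) recv 94: fwd; pos0(id13) recv 88: fwd; pos1(id94) recv 63: drop
Round 5: pos0(id13) recv 94: fwd; pos1(id94) recv 88: drop
Round 6: pos1(id94) recv 94: ELECTED
Message ID 59 originates at pos 4; dropped at pos 1 in round 3

Answer: 3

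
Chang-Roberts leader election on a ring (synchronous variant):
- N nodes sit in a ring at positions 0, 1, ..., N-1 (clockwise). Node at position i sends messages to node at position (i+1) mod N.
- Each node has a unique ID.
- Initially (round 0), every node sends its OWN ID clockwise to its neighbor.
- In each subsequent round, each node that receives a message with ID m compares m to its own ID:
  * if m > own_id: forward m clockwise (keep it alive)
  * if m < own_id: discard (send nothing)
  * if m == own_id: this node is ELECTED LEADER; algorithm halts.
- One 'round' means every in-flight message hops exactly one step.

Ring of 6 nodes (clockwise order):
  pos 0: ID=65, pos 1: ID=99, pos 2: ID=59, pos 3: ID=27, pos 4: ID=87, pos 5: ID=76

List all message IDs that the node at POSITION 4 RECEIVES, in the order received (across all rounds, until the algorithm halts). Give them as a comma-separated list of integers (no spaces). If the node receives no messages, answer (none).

Answer: 27,59,99

Derivation:
Round 1: pos1(id99) recv 65: drop; pos2(id59) recv 99: fwd; pos3(id27) recv 59: fwd; pos4(id87) recv 27: drop; pos5(id76) recv 87: fwd; pos0(id65) recv 76: fwd
Round 2: pos3(id27) recv 99: fwd; pos4(id87) recv 59: drop; pos0(id65) recv 87: fwd; pos1(id99) recv 76: drop
Round 3: pos4(id87) recv 99: fwd; pos1(id99) recv 87: drop
Round 4: pos5(id76) recv 99: fwd
Round 5: pos0(id65) recv 99: fwd
Round 6: pos1(id99) recv 99: ELECTED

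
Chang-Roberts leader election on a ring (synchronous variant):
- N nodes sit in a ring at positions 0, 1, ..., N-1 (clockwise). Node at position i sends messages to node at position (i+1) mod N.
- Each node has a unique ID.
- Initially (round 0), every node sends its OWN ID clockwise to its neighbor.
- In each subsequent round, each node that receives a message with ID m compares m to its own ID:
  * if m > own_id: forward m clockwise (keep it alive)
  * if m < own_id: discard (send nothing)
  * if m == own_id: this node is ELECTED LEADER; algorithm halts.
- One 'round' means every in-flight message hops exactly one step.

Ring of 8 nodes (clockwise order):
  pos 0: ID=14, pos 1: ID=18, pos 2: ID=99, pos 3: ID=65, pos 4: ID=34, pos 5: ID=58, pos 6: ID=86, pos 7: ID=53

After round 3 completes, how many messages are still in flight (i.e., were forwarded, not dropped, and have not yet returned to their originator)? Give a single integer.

Round 1: pos1(id18) recv 14: drop; pos2(id99) recv 18: drop; pos3(id65) recv 99: fwd; pos4(id34) recv 65: fwd; pos5(id58) recv 34: drop; pos6(id86) recv 58: drop; pos7(id53) recv 86: fwd; pos0(id14) recv 53: fwd
Round 2: pos4(id34) recv 99: fwd; pos5(id58) recv 65: fwd; pos0(id14) recv 86: fwd; pos1(id18) recv 53: fwd
Round 3: pos5(id58) recv 99: fwd; pos6(id86) recv 65: drop; pos1(id18) recv 86: fwd; pos2(id99) recv 53: drop
After round 3: 2 messages still in flight

Answer: 2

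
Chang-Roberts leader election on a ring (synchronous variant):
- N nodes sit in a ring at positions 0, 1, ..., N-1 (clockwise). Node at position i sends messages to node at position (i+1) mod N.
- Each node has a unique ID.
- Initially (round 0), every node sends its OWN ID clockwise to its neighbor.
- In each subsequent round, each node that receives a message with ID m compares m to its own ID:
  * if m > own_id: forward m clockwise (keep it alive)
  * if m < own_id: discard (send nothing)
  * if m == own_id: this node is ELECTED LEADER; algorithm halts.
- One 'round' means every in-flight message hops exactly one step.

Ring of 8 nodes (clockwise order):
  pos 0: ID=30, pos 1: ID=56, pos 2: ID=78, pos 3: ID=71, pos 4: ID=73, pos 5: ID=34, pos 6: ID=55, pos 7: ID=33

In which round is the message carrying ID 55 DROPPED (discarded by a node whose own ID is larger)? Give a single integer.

Answer: 3

Derivation:
Round 1: pos1(id56) recv 30: drop; pos2(id78) recv 56: drop; pos3(id71) recv 78: fwd; pos4(id73) recv 71: drop; pos5(id34) recv 73: fwd; pos6(id55) recv 34: drop; pos7(id33) recv 55: fwd; pos0(id30) recv 33: fwd
Round 2: pos4(id73) recv 78: fwd; pos6(id55) recv 73: fwd; pos0(id30) recv 55: fwd; pos1(id56) recv 33: drop
Round 3: pos5(id34) recv 78: fwd; pos7(id33) recv 73: fwd; pos1(id56) recv 55: drop
Round 4: pos6(id55) recv 78: fwd; pos0(id30) recv 73: fwd
Round 5: pos7(id33) recv 78: fwd; pos1(id56) recv 73: fwd
Round 6: pos0(id30) recv 78: fwd; pos2(id78) recv 73: drop
Round 7: pos1(id56) recv 78: fwd
Round 8: pos2(id78) recv 78: ELECTED
Message ID 55 originates at pos 6; dropped at pos 1 in round 3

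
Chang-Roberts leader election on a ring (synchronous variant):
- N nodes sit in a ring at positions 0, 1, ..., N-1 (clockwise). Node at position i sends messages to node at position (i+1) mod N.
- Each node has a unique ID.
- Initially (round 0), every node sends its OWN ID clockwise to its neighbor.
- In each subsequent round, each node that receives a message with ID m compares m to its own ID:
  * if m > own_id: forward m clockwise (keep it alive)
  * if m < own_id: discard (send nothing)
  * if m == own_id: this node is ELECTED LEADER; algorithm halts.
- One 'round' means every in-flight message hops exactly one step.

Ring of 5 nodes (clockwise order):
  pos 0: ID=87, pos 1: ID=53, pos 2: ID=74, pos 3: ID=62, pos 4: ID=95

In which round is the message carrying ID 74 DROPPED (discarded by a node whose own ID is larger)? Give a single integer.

Round 1: pos1(id53) recv 87: fwd; pos2(id74) recv 53: drop; pos3(id62) recv 74: fwd; pos4(id95) recv 62: drop; pos0(id87) recv 95: fwd
Round 2: pos2(id74) recv 87: fwd; pos4(id95) recv 74: drop; pos1(id53) recv 95: fwd
Round 3: pos3(id62) recv 87: fwd; pos2(id74) recv 95: fwd
Round 4: pos4(id95) recv 87: drop; pos3(id62) recv 95: fwd
Round 5: pos4(id95) recv 95: ELECTED
Message ID 74 originates at pos 2; dropped at pos 4 in round 2

Answer: 2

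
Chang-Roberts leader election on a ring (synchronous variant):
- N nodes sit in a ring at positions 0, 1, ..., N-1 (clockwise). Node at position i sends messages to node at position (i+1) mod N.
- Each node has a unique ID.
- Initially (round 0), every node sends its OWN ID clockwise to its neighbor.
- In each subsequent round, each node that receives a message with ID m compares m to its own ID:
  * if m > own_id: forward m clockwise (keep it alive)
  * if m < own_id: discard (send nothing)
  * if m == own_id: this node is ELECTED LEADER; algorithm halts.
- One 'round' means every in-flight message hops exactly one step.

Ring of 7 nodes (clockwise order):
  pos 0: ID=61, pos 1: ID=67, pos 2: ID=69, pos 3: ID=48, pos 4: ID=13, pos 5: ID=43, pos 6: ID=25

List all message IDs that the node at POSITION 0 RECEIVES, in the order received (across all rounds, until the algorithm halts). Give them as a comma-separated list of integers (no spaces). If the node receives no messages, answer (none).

Answer: 25,43,48,69

Derivation:
Round 1: pos1(id67) recv 61: drop; pos2(id69) recv 67: drop; pos3(id48) recv 69: fwd; pos4(id13) recv 48: fwd; pos5(id43) recv 13: drop; pos6(id25) recv 43: fwd; pos0(id61) recv 25: drop
Round 2: pos4(id13) recv 69: fwd; pos5(id43) recv 48: fwd; pos0(id61) recv 43: drop
Round 3: pos5(id43) recv 69: fwd; pos6(id25) recv 48: fwd
Round 4: pos6(id25) recv 69: fwd; pos0(id61) recv 48: drop
Round 5: pos0(id61) recv 69: fwd
Round 6: pos1(id67) recv 69: fwd
Round 7: pos2(id69) recv 69: ELECTED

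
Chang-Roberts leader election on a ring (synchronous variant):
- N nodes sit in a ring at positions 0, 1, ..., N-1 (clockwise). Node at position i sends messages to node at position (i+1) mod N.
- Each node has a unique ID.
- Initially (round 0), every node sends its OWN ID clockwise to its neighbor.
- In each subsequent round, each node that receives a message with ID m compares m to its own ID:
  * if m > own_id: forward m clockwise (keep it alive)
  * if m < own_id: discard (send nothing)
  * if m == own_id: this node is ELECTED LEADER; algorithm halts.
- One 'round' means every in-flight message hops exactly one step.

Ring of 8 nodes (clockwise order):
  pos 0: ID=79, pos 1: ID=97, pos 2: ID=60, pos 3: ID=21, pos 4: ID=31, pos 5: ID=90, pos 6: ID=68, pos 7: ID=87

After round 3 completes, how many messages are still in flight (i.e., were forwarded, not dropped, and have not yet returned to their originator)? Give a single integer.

Answer: 2

Derivation:
Round 1: pos1(id97) recv 79: drop; pos2(id60) recv 97: fwd; pos3(id21) recv 60: fwd; pos4(id31) recv 21: drop; pos5(id90) recv 31: drop; pos6(id68) recv 90: fwd; pos7(id87) recv 68: drop; pos0(id79) recv 87: fwd
Round 2: pos3(id21) recv 97: fwd; pos4(id31) recv 60: fwd; pos7(id87) recv 90: fwd; pos1(id97) recv 87: drop
Round 3: pos4(id31) recv 97: fwd; pos5(id90) recv 60: drop; pos0(id79) recv 90: fwd
After round 3: 2 messages still in flight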